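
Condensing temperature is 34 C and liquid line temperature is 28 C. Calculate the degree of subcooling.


Subcooling = T_cond - T_liquid
Subcooling = 34 - 28
Subcooling = 6 K

6


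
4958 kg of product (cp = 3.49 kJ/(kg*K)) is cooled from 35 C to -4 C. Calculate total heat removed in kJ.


dT = 35 - (-4) = 39 K
Q = m * cp * dT = 4958 * 3.49 * 39
Q = 674833 kJ

674833


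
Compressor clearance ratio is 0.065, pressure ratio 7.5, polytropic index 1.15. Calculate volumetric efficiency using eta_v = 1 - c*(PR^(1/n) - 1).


PR^(1/n) = 7.5^(1/1.15) = 5.76663997
eta_v = 1 - 0.065 * (5.76663997 - 1)
eta_v = 0.6902

0.6902


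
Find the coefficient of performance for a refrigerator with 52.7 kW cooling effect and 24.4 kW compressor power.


COP = Q_evap / W
COP = 52.7 / 24.4
COP = 2.16

2.16


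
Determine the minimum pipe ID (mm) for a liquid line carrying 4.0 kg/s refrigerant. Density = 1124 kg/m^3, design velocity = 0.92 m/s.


A = m_dot / (rho * v) = 4.0 / (1124 * 0.92) = 0.003868172675 m^2
d = sqrt(4*A/pi) * 1000
d = 70.2 mm

70.2


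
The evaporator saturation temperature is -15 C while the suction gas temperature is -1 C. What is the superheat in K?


Superheat = T_suction - T_evap
Superheat = -1 - (-15)
Superheat = 14 K

14


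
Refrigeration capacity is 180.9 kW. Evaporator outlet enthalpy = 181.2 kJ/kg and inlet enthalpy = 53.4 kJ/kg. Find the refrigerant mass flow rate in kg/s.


dh = 181.2 - 53.4 = 127.8 kJ/kg
m_dot = Q / dh = 180.9 / 127.8 = 1.4155 kg/s

1.4155


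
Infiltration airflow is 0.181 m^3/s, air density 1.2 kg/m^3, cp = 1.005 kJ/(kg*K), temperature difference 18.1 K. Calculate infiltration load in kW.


Q = V_dot * rho * cp * dT
Q = 0.181 * 1.2 * 1.005 * 18.1
Q = 3.951 kW

3.951


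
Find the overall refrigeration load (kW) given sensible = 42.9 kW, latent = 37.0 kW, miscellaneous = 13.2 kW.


Q_total = Q_s + Q_l + Q_misc
Q_total = 42.9 + 37.0 + 13.2
Q_total = 93.1 kW

93.1


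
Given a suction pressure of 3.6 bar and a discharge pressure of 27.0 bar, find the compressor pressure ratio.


PR = P_high / P_low
PR = 27.0 / 3.6
PR = 7.5

7.5


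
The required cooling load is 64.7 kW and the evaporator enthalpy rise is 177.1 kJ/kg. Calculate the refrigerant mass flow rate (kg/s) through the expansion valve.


m_dot = Q / dh
m_dot = 64.7 / 177.1
m_dot = 0.3653 kg/s

0.3653


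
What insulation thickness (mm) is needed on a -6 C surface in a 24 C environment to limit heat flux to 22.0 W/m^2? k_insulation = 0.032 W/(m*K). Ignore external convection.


dT = 24 - (-6) = 30 K
thickness = k * dT / q_max * 1000
thickness = 0.032 * 30 / 22.0 * 1000
thickness = 43.6 mm

43.6


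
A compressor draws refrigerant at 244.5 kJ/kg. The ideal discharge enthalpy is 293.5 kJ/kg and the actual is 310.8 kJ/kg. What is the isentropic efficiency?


dh_ideal = 293.5 - 244.5 = 49.0 kJ/kg
dh_actual = 310.8 - 244.5 = 66.3 kJ/kg
eta_s = dh_ideal / dh_actual = 49.0 / 66.3
eta_s = 0.7391

0.7391


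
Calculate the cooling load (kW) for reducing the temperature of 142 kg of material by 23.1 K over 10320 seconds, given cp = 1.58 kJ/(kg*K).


Q = m * cp * dT / t
Q = 142 * 1.58 * 23.1 / 10320
Q = 0.502 kW

0.502


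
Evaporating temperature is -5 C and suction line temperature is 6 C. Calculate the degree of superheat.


Superheat = T_suction - T_evap
Superheat = 6 - (-5)
Superheat = 11 K

11


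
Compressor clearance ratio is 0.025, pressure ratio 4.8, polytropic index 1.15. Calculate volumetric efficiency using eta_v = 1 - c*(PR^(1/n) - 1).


PR^(1/n) = 4.8^(1/1.15) = 3.91186343
eta_v = 1 - 0.025 * (3.91186343 - 1)
eta_v = 0.9272

0.9272


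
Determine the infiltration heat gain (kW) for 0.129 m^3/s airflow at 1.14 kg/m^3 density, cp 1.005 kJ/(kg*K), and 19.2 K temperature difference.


Q = V_dot * rho * cp * dT
Q = 0.129 * 1.14 * 1.005 * 19.2
Q = 2.838 kW

2.838


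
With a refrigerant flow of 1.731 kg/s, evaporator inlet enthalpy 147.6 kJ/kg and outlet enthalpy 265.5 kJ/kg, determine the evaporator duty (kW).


dh = 265.5 - 147.6 = 117.9 kJ/kg
Q_evap = m_dot * dh = 1.731 * 117.9
Q_evap = 204.08 kW

204.08


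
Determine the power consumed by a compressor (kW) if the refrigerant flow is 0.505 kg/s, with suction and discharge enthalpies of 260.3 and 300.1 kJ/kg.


dh = 300.1 - 260.3 = 39.8 kJ/kg
W = m_dot * dh = 0.505 * 39.8 = 20.1 kW

20.1


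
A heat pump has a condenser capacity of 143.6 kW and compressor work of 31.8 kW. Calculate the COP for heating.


COP_hp = Q_cond / W
COP_hp = 143.6 / 31.8
COP_hp = 4.516

4.516


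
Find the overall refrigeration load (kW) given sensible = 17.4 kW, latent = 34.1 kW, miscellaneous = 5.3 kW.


Q_total = Q_s + Q_l + Q_misc
Q_total = 17.4 + 34.1 + 5.3
Q_total = 56.8 kW

56.8


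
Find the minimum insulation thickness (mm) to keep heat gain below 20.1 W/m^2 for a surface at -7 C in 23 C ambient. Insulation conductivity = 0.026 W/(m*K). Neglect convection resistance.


dT = 23 - (-7) = 30 K
thickness = k * dT / q_max * 1000
thickness = 0.026 * 30 / 20.1 * 1000
thickness = 38.8 mm

38.8


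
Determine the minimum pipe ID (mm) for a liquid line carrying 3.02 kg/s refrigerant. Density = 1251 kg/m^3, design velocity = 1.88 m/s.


A = m_dot / (rho * v) = 3.02 / (1251 * 1.88) = 0.00128407912 m^2
d = sqrt(4*A/pi) * 1000
d = 40.4 mm

40.4


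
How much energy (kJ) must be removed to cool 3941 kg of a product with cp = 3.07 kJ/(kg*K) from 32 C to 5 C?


dT = 32 - (5) = 27 K
Q = m * cp * dT = 3941 * 3.07 * 27
Q = 326669 kJ

326669


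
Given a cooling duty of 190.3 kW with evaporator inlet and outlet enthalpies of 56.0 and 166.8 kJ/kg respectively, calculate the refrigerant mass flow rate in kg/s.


dh = 166.8 - 56.0 = 110.8 kJ/kg
m_dot = Q / dh = 190.3 / 110.8 = 1.7175 kg/s

1.7175


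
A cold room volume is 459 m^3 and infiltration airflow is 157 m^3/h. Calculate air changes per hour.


ACH = flow / volume
ACH = 157 / 459
ACH = 0.342

0.342


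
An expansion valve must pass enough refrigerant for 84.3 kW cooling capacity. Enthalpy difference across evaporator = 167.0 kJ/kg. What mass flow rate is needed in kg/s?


m_dot = Q / dh
m_dot = 84.3 / 167.0
m_dot = 0.5048 kg/s

0.5048


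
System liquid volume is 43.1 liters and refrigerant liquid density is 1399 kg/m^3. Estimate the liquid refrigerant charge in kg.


Charge = V * rho / 1000
Charge = 43.1 * 1399 / 1000
Charge = 60.3 kg

60.3


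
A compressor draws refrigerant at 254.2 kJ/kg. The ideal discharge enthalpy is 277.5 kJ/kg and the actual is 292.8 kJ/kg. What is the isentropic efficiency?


dh_ideal = 277.5 - 254.2 = 23.3 kJ/kg
dh_actual = 292.8 - 254.2 = 38.6 kJ/kg
eta_s = dh_ideal / dh_actual = 23.3 / 38.6
eta_s = 0.6036

0.6036


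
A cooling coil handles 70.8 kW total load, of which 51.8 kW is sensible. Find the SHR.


SHR = Q_sensible / Q_total
SHR = 51.8 / 70.8
SHR = 0.732

0.732


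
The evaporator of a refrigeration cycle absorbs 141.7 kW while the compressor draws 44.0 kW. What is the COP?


COP = Q_evap / W
COP = 141.7 / 44.0
COP = 3.22

3.22


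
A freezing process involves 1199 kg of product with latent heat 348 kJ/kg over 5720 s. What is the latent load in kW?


Q_lat = m * h_fg / t
Q_lat = 1199 * 348 / 5720
Q_lat = 72.95 kW

72.95


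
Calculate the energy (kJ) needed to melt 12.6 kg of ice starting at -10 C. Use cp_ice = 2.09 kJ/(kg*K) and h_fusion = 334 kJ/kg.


Sensible heat = cp * dT = 2.09 * 10 = 20.9 kJ/kg
Total per kg = 20.9 + 334 = 354.9 kJ/kg
Q = m * total = 12.6 * 354.9
Q = 4471.7 kJ

4471.7


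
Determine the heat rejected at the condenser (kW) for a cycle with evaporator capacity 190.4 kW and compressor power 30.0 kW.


Q_cond = Q_evap + W
Q_cond = 190.4 + 30.0
Q_cond = 220.4 kW

220.4


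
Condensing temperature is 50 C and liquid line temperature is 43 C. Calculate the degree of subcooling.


Subcooling = T_cond - T_liquid
Subcooling = 50 - 43
Subcooling = 7 K

7


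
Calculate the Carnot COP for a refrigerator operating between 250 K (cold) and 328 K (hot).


dT = 328 - 250 = 78 K
COP_carnot = T_cold / dT = 250 / 78
COP_carnot = 3.205

3.205


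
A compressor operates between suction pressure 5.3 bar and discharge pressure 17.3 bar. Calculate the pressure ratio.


PR = P_high / P_low
PR = 17.3 / 5.3
PR = 3.264

3.264


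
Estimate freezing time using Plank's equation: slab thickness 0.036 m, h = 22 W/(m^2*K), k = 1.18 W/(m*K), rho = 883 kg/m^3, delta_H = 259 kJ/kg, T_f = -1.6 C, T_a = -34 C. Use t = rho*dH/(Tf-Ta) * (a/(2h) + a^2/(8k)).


dT = -1.6 - (-34) = 32.4 K
term1 = a/(2h) = 0.036/(2*22) = 0.0008181818182
term2 = a^2/(8k) = 0.036^2/(8*1.18) = 0.0001372881356
t = rho*dH*1000/dT * (term1 + term2)
t = 883*259*1000/32.4 * (0.0008181818182 + 0.0001372881356)
t = 6744 s

6744


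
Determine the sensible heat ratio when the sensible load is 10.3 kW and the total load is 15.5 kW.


SHR = Q_sensible / Q_total
SHR = 10.3 / 15.5
SHR = 0.665

0.665


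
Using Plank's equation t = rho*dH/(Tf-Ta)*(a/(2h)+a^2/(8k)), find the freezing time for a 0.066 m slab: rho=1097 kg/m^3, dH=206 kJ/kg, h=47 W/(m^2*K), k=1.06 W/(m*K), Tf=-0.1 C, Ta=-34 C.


dT = -0.1 - (-34) = 33.9 K
term1 = a/(2h) = 0.066/(2*47) = 0.0007021276596
term2 = a^2/(8k) = 0.066^2/(8*1.06) = 0.0005136792453
t = rho*dH*1000/dT * (term1 + term2)
t = 1097*206*1000/33.9 * (0.0007021276596 + 0.0005136792453)
t = 8105 s

8105


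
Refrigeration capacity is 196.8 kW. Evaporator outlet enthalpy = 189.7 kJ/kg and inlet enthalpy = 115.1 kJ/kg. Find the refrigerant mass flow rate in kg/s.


dh = 189.7 - 115.1 = 74.6 kJ/kg
m_dot = Q / dh = 196.8 / 74.6 = 2.6381 kg/s

2.6381


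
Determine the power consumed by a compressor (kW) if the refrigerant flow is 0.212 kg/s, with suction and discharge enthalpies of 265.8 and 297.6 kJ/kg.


dh = 297.6 - 265.8 = 31.8 kJ/kg
W = m_dot * dh = 0.212 * 31.8 = 6.74 kW

6.74


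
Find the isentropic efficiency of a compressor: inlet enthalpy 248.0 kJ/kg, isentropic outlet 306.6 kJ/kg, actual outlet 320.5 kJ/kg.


dh_ideal = 306.6 - 248.0 = 58.6 kJ/kg
dh_actual = 320.5 - 248.0 = 72.5 kJ/kg
eta_s = dh_ideal / dh_actual = 58.6 / 72.5
eta_s = 0.8083

0.8083


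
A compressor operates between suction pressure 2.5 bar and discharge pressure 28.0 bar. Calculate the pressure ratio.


PR = P_high / P_low
PR = 28.0 / 2.5
PR = 11.2

11.2


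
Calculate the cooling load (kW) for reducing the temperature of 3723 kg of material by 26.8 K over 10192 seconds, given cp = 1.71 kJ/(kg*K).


Q = m * cp * dT / t
Q = 3723 * 1.71 * 26.8 / 10192
Q = 16.74 kW

16.74


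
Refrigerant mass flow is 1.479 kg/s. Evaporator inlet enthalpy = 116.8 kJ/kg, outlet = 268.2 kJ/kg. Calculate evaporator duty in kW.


dh = 268.2 - 116.8 = 151.4 kJ/kg
Q_evap = m_dot * dh = 1.479 * 151.4
Q_evap = 223.92 kW

223.92


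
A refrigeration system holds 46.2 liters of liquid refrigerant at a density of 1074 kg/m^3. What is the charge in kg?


Charge = V * rho / 1000
Charge = 46.2 * 1074 / 1000
Charge = 49.62 kg

49.62


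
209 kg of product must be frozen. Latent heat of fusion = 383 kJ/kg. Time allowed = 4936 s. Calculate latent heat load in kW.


Q_lat = m * h_fg / t
Q_lat = 209 * 383 / 4936
Q_lat = 16.22 kW

16.22


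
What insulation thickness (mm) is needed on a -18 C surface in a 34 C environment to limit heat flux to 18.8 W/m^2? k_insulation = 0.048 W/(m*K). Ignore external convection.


dT = 34 - (-18) = 52 K
thickness = k * dT / q_max * 1000
thickness = 0.048 * 52 / 18.8 * 1000
thickness = 132.8 mm

132.8


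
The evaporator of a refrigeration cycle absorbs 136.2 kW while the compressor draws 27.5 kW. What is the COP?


COP = Q_evap / W
COP = 136.2 / 27.5
COP = 4.953

4.953


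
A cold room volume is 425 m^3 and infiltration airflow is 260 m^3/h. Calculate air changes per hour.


ACH = flow / volume
ACH = 260 / 425
ACH = 0.612

0.612


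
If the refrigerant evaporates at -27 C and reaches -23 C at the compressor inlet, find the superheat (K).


Superheat = T_suction - T_evap
Superheat = -23 - (-27)
Superheat = 4 K

4


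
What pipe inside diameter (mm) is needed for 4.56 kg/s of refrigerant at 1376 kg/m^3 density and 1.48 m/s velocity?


A = m_dot / (rho * v) = 4.56 / (1376 * 1.48) = 0.002239157762 m^2
d = sqrt(4*A/pi) * 1000
d = 53.4 mm

53.4


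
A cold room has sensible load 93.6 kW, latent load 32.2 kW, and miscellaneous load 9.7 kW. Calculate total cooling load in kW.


Q_total = Q_s + Q_l + Q_misc
Q_total = 93.6 + 32.2 + 9.7
Q_total = 135.5 kW

135.5


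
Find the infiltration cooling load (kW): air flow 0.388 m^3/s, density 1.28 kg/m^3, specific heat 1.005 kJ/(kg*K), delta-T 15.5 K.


Q = V_dot * rho * cp * dT
Q = 0.388 * 1.28 * 1.005 * 15.5
Q = 7.736 kW

7.736


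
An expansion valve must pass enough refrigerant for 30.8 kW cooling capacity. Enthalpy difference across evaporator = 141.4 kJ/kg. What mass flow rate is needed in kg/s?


m_dot = Q / dh
m_dot = 30.8 / 141.4
m_dot = 0.2178 kg/s

0.2178


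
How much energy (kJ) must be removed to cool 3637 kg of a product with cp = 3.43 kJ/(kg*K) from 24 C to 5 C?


dT = 24 - (5) = 19 K
Q = m * cp * dT = 3637 * 3.43 * 19
Q = 237023 kJ

237023


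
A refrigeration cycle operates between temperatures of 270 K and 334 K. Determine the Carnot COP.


dT = 334 - 270 = 64 K
COP_carnot = T_cold / dT = 270 / 64
COP_carnot = 4.219

4.219


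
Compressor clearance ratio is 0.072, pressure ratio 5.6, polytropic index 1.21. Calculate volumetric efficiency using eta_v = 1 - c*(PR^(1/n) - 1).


PR^(1/n) = 5.6^(1/1.21) = 4.15276363
eta_v = 1 - 0.072 * (4.15276363 - 1)
eta_v = 0.773

0.773


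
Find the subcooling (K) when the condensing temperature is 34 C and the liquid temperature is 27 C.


Subcooling = T_cond - T_liquid
Subcooling = 34 - 27
Subcooling = 7 K

7


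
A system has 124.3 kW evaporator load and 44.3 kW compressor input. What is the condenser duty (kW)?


Q_cond = Q_evap + W
Q_cond = 124.3 + 44.3
Q_cond = 168.6 kW

168.6


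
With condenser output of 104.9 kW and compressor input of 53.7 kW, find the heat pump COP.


COP_hp = Q_cond / W
COP_hp = 104.9 / 53.7
COP_hp = 1.953

1.953


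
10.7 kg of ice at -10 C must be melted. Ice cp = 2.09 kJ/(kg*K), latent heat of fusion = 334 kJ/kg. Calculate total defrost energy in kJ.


Sensible heat = cp * dT = 2.09 * 10 = 20.9 kJ/kg
Total per kg = 20.9 + 334 = 354.9 kJ/kg
Q = m * total = 10.7 * 354.9
Q = 3797.4 kJ

3797.4


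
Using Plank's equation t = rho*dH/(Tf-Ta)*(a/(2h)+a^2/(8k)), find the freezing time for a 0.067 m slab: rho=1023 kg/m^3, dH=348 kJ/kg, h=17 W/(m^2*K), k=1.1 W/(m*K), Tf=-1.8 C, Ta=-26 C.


dT = -1.8 - (-26) = 24.2 K
term1 = a/(2h) = 0.067/(2*17) = 0.001970588235
term2 = a^2/(8k) = 0.067^2/(8*1.1) = 0.0005101136364
t = rho*dH*1000/dT * (term1 + term2)
t = 1023*348*1000/24.2 * (0.001970588235 + 0.0005101136364)
t = 36493 s

36493


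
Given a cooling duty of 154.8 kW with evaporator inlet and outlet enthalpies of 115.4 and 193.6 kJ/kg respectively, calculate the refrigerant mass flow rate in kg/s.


dh = 193.6 - 115.4 = 78.2 kJ/kg
m_dot = Q / dh = 154.8 / 78.2 = 1.9795 kg/s

1.9795


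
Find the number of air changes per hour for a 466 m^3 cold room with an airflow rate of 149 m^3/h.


ACH = flow / volume
ACH = 149 / 466
ACH = 0.32

0.32


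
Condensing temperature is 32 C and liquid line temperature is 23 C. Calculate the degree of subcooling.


Subcooling = T_cond - T_liquid
Subcooling = 32 - 23
Subcooling = 9 K

9


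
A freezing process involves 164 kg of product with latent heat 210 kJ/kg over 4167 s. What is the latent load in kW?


Q_lat = m * h_fg / t
Q_lat = 164 * 210 / 4167
Q_lat = 8.26 kW

8.26


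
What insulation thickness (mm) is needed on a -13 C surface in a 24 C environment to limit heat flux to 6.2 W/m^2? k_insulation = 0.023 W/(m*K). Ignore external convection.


dT = 24 - (-13) = 37 K
thickness = k * dT / q_max * 1000
thickness = 0.023 * 37 / 6.2 * 1000
thickness = 137.3 mm

137.3


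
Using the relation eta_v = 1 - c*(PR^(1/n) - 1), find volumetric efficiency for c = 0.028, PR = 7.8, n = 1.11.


PR^(1/n) = 7.8^(1/1.11) = 6.36339425
eta_v = 1 - 0.028 * (6.36339425 - 1)
eta_v = 0.8498

0.8498


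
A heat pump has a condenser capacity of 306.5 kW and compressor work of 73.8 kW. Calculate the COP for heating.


COP_hp = Q_cond / W
COP_hp = 306.5 / 73.8
COP_hp = 4.153

4.153


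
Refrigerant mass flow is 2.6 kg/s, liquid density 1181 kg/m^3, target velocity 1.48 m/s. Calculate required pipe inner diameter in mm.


A = m_dot / (rho * v) = 2.6 / (1181 * 1.48) = 0.001487516305 m^2
d = sqrt(4*A/pi) * 1000
d = 43.5 mm

43.5


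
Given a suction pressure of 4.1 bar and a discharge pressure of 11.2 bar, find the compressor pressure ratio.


PR = P_high / P_low
PR = 11.2 / 4.1
PR = 2.732

2.732


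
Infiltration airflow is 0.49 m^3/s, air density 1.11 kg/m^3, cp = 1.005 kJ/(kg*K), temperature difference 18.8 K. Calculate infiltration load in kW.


Q = V_dot * rho * cp * dT
Q = 0.49 * 1.11 * 1.005 * 18.8
Q = 10.276 kW

10.276


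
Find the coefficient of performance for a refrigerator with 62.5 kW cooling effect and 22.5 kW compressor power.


COP = Q_evap / W
COP = 62.5 / 22.5
COP = 2.778

2.778


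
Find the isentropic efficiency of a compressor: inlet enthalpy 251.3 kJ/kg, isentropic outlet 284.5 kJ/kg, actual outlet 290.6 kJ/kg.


dh_ideal = 284.5 - 251.3 = 33.2 kJ/kg
dh_actual = 290.6 - 251.3 = 39.3 kJ/kg
eta_s = dh_ideal / dh_actual = 33.2 / 39.3
eta_s = 0.8448

0.8448


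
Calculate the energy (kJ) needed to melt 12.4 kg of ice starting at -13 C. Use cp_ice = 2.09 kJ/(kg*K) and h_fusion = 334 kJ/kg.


Sensible heat = cp * dT = 2.09 * 13 = 27.17 kJ/kg
Total per kg = 27.17 + 334 = 361.17 kJ/kg
Q = m * total = 12.4 * 361.17
Q = 4478.5 kJ

4478.5


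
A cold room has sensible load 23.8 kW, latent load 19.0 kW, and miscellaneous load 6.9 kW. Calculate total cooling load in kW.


Q_total = Q_s + Q_l + Q_misc
Q_total = 23.8 + 19.0 + 6.9
Q_total = 49.7 kW

49.7


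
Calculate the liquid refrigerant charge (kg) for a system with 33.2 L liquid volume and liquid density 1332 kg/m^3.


Charge = V * rho / 1000
Charge = 33.2 * 1332 / 1000
Charge = 44.22 kg

44.22


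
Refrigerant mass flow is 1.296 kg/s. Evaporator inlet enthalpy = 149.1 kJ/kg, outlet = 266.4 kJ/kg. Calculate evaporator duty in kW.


dh = 266.4 - 149.1 = 117.3 kJ/kg
Q_evap = m_dot * dh = 1.296 * 117.3
Q_evap = 152.02 kW

152.02


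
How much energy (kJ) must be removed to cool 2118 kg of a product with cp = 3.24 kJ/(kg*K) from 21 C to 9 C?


dT = 21 - (9) = 12 K
Q = m * cp * dT = 2118 * 3.24 * 12
Q = 82348 kJ

82348


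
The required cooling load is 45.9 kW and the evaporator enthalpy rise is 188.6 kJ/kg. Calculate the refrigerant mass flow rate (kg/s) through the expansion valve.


m_dot = Q / dh
m_dot = 45.9 / 188.6
m_dot = 0.2434 kg/s

0.2434


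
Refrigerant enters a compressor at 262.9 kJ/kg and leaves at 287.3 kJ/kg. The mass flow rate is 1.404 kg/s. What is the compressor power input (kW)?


dh = 287.3 - 262.9 = 24.4 kJ/kg
W = m_dot * dh = 1.404 * 24.4 = 34.26 kW

34.26


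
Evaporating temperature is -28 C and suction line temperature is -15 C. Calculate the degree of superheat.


Superheat = T_suction - T_evap
Superheat = -15 - (-28)
Superheat = 13 K

13


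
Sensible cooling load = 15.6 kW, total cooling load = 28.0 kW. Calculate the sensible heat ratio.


SHR = Q_sensible / Q_total
SHR = 15.6 / 28.0
SHR = 0.557

0.557


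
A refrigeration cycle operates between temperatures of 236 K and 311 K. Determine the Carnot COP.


dT = 311 - 236 = 75 K
COP_carnot = T_cold / dT = 236 / 75
COP_carnot = 3.147

3.147


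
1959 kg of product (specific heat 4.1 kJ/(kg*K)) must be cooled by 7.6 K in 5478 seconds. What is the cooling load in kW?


Q = m * cp * dT / t
Q = 1959 * 4.1 * 7.6 / 5478
Q = 11.143 kW

11.143


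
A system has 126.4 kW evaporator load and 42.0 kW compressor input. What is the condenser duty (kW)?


Q_cond = Q_evap + W
Q_cond = 126.4 + 42.0
Q_cond = 168.4 kW

168.4


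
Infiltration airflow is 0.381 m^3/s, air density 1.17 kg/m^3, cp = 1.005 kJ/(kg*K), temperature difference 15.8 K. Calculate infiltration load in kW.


Q = V_dot * rho * cp * dT
Q = 0.381 * 1.17 * 1.005 * 15.8
Q = 7.078 kW

7.078


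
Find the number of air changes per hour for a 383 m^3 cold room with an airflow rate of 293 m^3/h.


ACH = flow / volume
ACH = 293 / 383
ACH = 0.765

0.765


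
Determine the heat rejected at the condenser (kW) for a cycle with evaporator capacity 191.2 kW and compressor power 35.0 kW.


Q_cond = Q_evap + W
Q_cond = 191.2 + 35.0
Q_cond = 226.2 kW

226.2


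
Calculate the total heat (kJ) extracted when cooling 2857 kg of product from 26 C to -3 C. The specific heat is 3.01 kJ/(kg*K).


dT = 26 - (-3) = 29 K
Q = m * cp * dT = 2857 * 3.01 * 29
Q = 249388 kJ

249388


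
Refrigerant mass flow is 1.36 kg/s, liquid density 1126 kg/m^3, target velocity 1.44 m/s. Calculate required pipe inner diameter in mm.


A = m_dot / (rho * v) = 1.36 / (1126 * 1.44) = 0.0008387606079 m^2
d = sqrt(4*A/pi) * 1000
d = 32.7 mm

32.7


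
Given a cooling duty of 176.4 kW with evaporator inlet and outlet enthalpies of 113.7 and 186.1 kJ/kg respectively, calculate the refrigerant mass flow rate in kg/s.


dh = 186.1 - 113.7 = 72.4 kJ/kg
m_dot = Q / dh = 176.4 / 72.4 = 2.4365 kg/s

2.4365


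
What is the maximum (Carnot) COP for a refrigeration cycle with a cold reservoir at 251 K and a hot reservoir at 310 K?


dT = 310 - 251 = 59 K
COP_carnot = T_cold / dT = 251 / 59
COP_carnot = 4.254

4.254


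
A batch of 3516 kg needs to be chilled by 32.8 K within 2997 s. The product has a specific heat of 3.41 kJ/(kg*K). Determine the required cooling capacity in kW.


Q = m * cp * dT / t
Q = 3516 * 3.41 * 32.8 / 2997
Q = 131.217 kW

131.217


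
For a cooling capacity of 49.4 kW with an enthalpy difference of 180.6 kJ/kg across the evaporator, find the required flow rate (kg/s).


m_dot = Q / dh
m_dot = 49.4 / 180.6
m_dot = 0.2735 kg/s

0.2735


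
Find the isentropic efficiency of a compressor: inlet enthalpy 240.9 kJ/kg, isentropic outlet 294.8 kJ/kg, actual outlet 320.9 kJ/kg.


dh_ideal = 294.8 - 240.9 = 53.9 kJ/kg
dh_actual = 320.9 - 240.9 = 80.0 kJ/kg
eta_s = dh_ideal / dh_actual = 53.9 / 80.0
eta_s = 0.6738

0.6738


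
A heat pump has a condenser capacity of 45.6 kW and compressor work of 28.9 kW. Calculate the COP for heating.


COP_hp = Q_cond / W
COP_hp = 45.6 / 28.9
COP_hp = 1.578

1.578


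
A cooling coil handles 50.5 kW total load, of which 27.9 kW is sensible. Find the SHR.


SHR = Q_sensible / Q_total
SHR = 27.9 / 50.5
SHR = 0.552

0.552


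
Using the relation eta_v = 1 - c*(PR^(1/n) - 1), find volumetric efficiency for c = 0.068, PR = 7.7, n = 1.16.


PR^(1/n) = 7.7^(1/1.16) = 5.81053528
eta_v = 1 - 0.068 * (5.81053528 - 1)
eta_v = 0.6729

0.6729


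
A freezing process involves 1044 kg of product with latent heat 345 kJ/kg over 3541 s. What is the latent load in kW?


Q_lat = m * h_fg / t
Q_lat = 1044 * 345 / 3541
Q_lat = 101.72 kW

101.72


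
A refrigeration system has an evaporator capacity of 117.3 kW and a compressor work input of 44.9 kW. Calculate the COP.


COP = Q_evap / W
COP = 117.3 / 44.9
COP = 2.612

2.612


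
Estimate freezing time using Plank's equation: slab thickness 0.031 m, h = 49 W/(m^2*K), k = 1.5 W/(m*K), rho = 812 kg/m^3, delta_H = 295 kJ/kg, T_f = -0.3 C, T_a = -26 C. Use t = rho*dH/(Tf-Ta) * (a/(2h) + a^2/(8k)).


dT = -0.3 - (-26) = 25.7 K
term1 = a/(2h) = 0.031/(2*49) = 0.0003163265306
term2 = a^2/(8k) = 0.031^2/(8*1.5) = 0.00008008333333
t = rho*dH*1000/dT * (term1 + term2)
t = 812*295*1000/25.7 * (0.0003163265306 + 0.00008008333333)
t = 3695 s

3695


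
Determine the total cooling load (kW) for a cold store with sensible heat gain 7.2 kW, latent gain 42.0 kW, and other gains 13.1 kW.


Q_total = Q_s + Q_l + Q_misc
Q_total = 7.2 + 42.0 + 13.1
Q_total = 62.3 kW

62.3


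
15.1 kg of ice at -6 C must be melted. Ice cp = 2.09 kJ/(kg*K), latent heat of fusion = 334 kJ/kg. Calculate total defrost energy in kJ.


Sensible heat = cp * dT = 2.09 * 6 = 12.54 kJ/kg
Total per kg = 12.54 + 334 = 346.54 kJ/kg
Q = m * total = 15.1 * 346.54
Q = 5232.8 kJ

5232.8


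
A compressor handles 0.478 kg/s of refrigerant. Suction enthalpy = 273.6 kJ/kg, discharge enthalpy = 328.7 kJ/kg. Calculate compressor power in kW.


dh = 328.7 - 273.6 = 55.1 kJ/kg
W = m_dot * dh = 0.478 * 55.1 = 26.34 kW

26.34


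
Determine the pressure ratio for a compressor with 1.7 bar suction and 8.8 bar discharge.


PR = P_high / P_low
PR = 8.8 / 1.7
PR = 5.176

5.176


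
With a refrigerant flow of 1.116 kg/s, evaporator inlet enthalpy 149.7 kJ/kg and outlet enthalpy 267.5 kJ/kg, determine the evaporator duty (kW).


dh = 267.5 - 149.7 = 117.8 kJ/kg
Q_evap = m_dot * dh = 1.116 * 117.8
Q_evap = 131.46 kW

131.46


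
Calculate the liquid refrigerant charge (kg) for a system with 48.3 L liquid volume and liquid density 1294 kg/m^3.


Charge = V * rho / 1000
Charge = 48.3 * 1294 / 1000
Charge = 62.5 kg

62.5


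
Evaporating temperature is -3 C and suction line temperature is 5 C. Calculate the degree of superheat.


Superheat = T_suction - T_evap
Superheat = 5 - (-3)
Superheat = 8 K

8


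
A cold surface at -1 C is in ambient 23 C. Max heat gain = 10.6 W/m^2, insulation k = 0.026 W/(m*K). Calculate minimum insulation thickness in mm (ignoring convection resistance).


dT = 23 - (-1) = 24 K
thickness = k * dT / q_max * 1000
thickness = 0.026 * 24 / 10.6 * 1000
thickness = 58.9 mm

58.9


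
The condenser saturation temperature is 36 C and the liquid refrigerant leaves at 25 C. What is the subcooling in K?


Subcooling = T_cond - T_liquid
Subcooling = 36 - 25
Subcooling = 11 K

11


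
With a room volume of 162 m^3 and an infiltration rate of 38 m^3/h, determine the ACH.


ACH = flow / volume
ACH = 38 / 162
ACH = 0.235

0.235


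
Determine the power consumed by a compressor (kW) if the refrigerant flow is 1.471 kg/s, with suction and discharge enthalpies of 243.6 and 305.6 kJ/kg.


dh = 305.6 - 243.6 = 62.0 kJ/kg
W = m_dot * dh = 1.471 * 62.0 = 91.2 kW

91.2


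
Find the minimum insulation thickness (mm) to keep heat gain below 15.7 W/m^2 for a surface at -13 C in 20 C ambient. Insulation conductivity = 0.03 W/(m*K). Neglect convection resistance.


dT = 20 - (-13) = 33 K
thickness = k * dT / q_max * 1000
thickness = 0.03 * 33 / 15.7 * 1000
thickness = 63.1 mm

63.1


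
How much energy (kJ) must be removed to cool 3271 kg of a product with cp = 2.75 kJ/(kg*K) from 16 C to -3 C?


dT = 16 - (-3) = 19 K
Q = m * cp * dT = 3271 * 2.75 * 19
Q = 170910 kJ

170910


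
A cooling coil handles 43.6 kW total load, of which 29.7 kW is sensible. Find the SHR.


SHR = Q_sensible / Q_total
SHR = 29.7 / 43.6
SHR = 0.681

0.681


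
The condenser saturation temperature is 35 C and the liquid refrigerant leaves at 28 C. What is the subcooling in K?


Subcooling = T_cond - T_liquid
Subcooling = 35 - 28
Subcooling = 7 K

7


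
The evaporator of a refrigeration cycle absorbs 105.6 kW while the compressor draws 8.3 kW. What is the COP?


COP = Q_evap / W
COP = 105.6 / 8.3
COP = 12.723

12.723


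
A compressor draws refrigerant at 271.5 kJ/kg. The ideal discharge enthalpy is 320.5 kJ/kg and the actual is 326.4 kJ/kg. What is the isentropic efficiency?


dh_ideal = 320.5 - 271.5 = 49.0 kJ/kg
dh_actual = 326.4 - 271.5 = 54.9 kJ/kg
eta_s = dh_ideal / dh_actual = 49.0 / 54.9
eta_s = 0.8925

0.8925


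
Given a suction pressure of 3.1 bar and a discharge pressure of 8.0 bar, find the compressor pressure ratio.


PR = P_high / P_low
PR = 8.0 / 3.1
PR = 2.581

2.581


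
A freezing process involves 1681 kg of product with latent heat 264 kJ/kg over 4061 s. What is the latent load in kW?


Q_lat = m * h_fg / t
Q_lat = 1681 * 264 / 4061
Q_lat = 109.28 kW

109.28


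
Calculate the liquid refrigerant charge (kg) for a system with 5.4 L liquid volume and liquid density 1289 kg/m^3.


Charge = V * rho / 1000
Charge = 5.4 * 1289 / 1000
Charge = 6.96 kg

6.96


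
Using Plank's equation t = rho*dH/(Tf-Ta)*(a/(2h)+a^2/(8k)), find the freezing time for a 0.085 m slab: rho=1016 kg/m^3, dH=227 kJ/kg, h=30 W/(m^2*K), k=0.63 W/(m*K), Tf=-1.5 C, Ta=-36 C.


dT = -1.5 - (-36) = 34.5 K
term1 = a/(2h) = 0.085/(2*30) = 0.001416666667
term2 = a^2/(8k) = 0.085^2/(8*0.63) = 0.001433531746
t = rho*dH*1000/dT * (term1 + term2)
t = 1016*227*1000/34.5 * (0.001416666667 + 0.001433531746)
t = 19054 s

19054


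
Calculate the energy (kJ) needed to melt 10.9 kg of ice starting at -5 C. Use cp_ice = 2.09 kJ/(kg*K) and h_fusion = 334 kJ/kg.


Sensible heat = cp * dT = 2.09 * 5 = 10.45 kJ/kg
Total per kg = 10.45 + 334 = 344.45 kJ/kg
Q = m * total = 10.9 * 344.45
Q = 3754.5 kJ

3754.5


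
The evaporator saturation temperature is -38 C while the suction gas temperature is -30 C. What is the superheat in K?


Superheat = T_suction - T_evap
Superheat = -30 - (-38)
Superheat = 8 K

8


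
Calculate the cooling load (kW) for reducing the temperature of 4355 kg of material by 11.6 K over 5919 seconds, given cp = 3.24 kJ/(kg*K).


Q = m * cp * dT / t
Q = 4355 * 3.24 * 11.6 / 5919
Q = 27.653 kW

27.653


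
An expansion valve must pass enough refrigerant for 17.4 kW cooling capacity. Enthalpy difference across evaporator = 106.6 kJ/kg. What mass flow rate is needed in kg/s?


m_dot = Q / dh
m_dot = 17.4 / 106.6
m_dot = 0.1632 kg/s

0.1632


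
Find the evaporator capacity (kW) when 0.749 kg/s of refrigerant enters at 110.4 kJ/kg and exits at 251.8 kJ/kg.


dh = 251.8 - 110.4 = 141.4 kJ/kg
Q_evap = m_dot * dh = 0.749 * 141.4
Q_evap = 105.91 kW

105.91


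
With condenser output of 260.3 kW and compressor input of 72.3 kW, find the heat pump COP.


COP_hp = Q_cond / W
COP_hp = 260.3 / 72.3
COP_hp = 3.6

3.6


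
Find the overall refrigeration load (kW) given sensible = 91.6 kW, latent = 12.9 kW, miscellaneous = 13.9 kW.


Q_total = Q_s + Q_l + Q_misc
Q_total = 91.6 + 12.9 + 13.9
Q_total = 118.4 kW

118.4


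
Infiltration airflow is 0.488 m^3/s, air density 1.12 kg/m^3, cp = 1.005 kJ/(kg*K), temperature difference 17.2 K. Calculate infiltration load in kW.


Q = V_dot * rho * cp * dT
Q = 0.488 * 1.12 * 1.005 * 17.2
Q = 9.448 kW

9.448


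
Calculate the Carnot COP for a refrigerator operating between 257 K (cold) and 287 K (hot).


dT = 287 - 257 = 30 K
COP_carnot = T_cold / dT = 257 / 30
COP_carnot = 8.567

8.567


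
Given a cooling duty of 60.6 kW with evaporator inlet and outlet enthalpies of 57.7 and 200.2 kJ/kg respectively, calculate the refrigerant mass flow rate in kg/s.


dh = 200.2 - 57.7 = 142.5 kJ/kg
m_dot = Q / dh = 60.6 / 142.5 = 0.4253 kg/s

0.4253


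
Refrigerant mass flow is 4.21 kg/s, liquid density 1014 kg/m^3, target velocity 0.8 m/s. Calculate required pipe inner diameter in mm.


A = m_dot / (rho * v) = 4.21 / (1014 * 0.8) = 0.005189842209 m^2
d = sqrt(4*A/pi) * 1000
d = 81.3 mm

81.3


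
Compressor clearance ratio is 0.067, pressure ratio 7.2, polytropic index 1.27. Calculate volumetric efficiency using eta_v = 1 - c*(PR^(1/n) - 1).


PR^(1/n) = 7.2^(1/1.27) = 4.73222034
eta_v = 1 - 0.067 * (4.73222034 - 1)
eta_v = 0.7499

0.7499


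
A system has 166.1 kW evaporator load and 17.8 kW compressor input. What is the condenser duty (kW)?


Q_cond = Q_evap + W
Q_cond = 166.1 + 17.8
Q_cond = 183.9 kW

183.9


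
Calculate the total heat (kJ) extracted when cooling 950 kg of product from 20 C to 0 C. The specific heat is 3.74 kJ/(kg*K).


dT = 20 - (0) = 20 K
Q = m * cp * dT = 950 * 3.74 * 20
Q = 71060 kJ

71060


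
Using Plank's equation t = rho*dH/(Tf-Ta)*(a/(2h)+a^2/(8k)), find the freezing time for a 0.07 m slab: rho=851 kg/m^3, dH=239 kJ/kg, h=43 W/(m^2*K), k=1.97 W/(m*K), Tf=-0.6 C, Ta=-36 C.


dT = -0.6 - (-36) = 35.4 K
term1 = a/(2h) = 0.07/(2*43) = 0.0008139534884
term2 = a^2/(8k) = 0.07^2/(8*1.97) = 0.0003109137056
t = rho*dH*1000/dT * (term1 + term2)
t = 851*239*1000/35.4 * (0.0008139534884 + 0.0003109137056)
t = 6463 s

6463


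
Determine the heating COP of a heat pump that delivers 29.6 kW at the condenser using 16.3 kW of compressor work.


COP_hp = Q_cond / W
COP_hp = 29.6 / 16.3
COP_hp = 1.816

1.816


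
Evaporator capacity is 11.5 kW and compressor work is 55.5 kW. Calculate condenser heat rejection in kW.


Q_cond = Q_evap + W
Q_cond = 11.5 + 55.5
Q_cond = 67.0 kW

67.0


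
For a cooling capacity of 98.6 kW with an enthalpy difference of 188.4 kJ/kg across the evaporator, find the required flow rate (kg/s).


m_dot = Q / dh
m_dot = 98.6 / 188.4
m_dot = 0.5234 kg/s

0.5234


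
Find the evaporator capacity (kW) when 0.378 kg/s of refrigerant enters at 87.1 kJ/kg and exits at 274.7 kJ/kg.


dh = 274.7 - 87.1 = 187.6 kJ/kg
Q_evap = m_dot * dh = 0.378 * 187.6
Q_evap = 70.91 kW

70.91


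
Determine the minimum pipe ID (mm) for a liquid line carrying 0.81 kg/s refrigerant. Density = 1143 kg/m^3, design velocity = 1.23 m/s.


A = m_dot / (rho * v) = 0.81 / (1143 * 1.23) = 0.0005761474938 m^2
d = sqrt(4*A/pi) * 1000
d = 27.1 mm

27.1


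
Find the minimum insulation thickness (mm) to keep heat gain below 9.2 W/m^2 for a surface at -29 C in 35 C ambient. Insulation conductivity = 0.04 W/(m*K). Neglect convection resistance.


dT = 35 - (-29) = 64 K
thickness = k * dT / q_max * 1000
thickness = 0.04 * 64 / 9.2 * 1000
thickness = 278.3 mm

278.3


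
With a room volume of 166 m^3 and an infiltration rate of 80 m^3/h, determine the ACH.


ACH = flow / volume
ACH = 80 / 166
ACH = 0.482

0.482


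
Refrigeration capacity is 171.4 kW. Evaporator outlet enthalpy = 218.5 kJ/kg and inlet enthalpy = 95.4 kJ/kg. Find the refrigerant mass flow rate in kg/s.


dh = 218.5 - 95.4 = 123.1 kJ/kg
m_dot = Q / dh = 171.4 / 123.1 = 1.3924 kg/s

1.3924


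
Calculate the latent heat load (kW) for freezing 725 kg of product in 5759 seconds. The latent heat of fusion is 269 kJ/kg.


Q_lat = m * h_fg / t
Q_lat = 725 * 269 / 5759
Q_lat = 33.86 kW

33.86


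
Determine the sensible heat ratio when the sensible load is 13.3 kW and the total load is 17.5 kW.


SHR = Q_sensible / Q_total
SHR = 13.3 / 17.5
SHR = 0.76

0.76


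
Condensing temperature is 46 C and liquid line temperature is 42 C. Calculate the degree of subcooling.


Subcooling = T_cond - T_liquid
Subcooling = 46 - 42
Subcooling = 4 K

4


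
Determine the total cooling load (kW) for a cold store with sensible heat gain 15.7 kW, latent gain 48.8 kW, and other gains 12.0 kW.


Q_total = Q_s + Q_l + Q_misc
Q_total = 15.7 + 48.8 + 12.0
Q_total = 76.5 kW

76.5


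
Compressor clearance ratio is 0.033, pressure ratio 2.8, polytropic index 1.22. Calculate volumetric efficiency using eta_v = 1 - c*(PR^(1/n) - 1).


PR^(1/n) = 2.8^(1/1.22) = 2.32553552
eta_v = 1 - 0.033 * (2.32553552 - 1)
eta_v = 0.9563

0.9563


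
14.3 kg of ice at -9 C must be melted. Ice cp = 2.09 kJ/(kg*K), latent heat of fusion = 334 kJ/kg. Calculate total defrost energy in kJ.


Sensible heat = cp * dT = 2.09 * 9 = 18.81 kJ/kg
Total per kg = 18.81 + 334 = 352.81 kJ/kg
Q = m * total = 14.3 * 352.81
Q = 5045.2 kJ

5045.2


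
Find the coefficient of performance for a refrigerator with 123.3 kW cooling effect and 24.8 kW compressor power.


COP = Q_evap / W
COP = 123.3 / 24.8
COP = 4.972

4.972


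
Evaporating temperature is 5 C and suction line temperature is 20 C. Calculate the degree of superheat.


Superheat = T_suction - T_evap
Superheat = 20 - (5)
Superheat = 15 K

15


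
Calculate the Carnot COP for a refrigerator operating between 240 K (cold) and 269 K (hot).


dT = 269 - 240 = 29 K
COP_carnot = T_cold / dT = 240 / 29
COP_carnot = 8.276

8.276


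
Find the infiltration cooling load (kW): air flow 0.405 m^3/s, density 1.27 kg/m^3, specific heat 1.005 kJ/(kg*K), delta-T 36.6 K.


Q = V_dot * rho * cp * dT
Q = 0.405 * 1.27 * 1.005 * 36.6
Q = 18.919 kW

18.919


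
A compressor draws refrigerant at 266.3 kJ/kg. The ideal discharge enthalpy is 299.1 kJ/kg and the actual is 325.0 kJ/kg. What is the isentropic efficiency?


dh_ideal = 299.1 - 266.3 = 32.8 kJ/kg
dh_actual = 325.0 - 266.3 = 58.7 kJ/kg
eta_s = dh_ideal / dh_actual = 32.8 / 58.7
eta_s = 0.5588

0.5588


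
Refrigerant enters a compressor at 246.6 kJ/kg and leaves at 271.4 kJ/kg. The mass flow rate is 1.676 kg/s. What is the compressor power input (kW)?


dh = 271.4 - 246.6 = 24.8 kJ/kg
W = m_dot * dh = 1.676 * 24.8 = 41.56 kW

41.56


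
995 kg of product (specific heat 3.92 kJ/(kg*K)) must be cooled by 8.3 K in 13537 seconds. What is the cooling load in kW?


Q = m * cp * dT / t
Q = 995 * 3.92 * 8.3 / 13537
Q = 2.391 kW

2.391


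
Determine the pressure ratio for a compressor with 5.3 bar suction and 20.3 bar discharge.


PR = P_high / P_low
PR = 20.3 / 5.3
PR = 3.83

3.83


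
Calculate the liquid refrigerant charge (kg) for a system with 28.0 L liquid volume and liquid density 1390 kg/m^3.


Charge = V * rho / 1000
Charge = 28.0 * 1390 / 1000
Charge = 38.92 kg

38.92


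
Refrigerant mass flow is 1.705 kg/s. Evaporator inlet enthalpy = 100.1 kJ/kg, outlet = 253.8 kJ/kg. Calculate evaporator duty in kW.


dh = 253.8 - 100.1 = 153.7 kJ/kg
Q_evap = m_dot * dh = 1.705 * 153.7
Q_evap = 262.06 kW

262.06


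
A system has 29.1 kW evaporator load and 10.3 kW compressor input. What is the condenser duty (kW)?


Q_cond = Q_evap + W
Q_cond = 29.1 + 10.3
Q_cond = 39.4 kW

39.4


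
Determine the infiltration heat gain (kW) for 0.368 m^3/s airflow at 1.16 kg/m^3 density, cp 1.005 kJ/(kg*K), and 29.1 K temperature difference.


Q = V_dot * rho * cp * dT
Q = 0.368 * 1.16 * 1.005 * 29.1
Q = 12.484 kW

12.484


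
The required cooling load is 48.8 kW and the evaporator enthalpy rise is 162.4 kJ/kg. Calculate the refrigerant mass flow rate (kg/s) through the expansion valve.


m_dot = Q / dh
m_dot = 48.8 / 162.4
m_dot = 0.3005 kg/s

0.3005


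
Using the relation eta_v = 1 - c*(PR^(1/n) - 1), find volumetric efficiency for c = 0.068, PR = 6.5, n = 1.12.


PR^(1/n) = 6.5^(1/1.12) = 5.3188225
eta_v = 1 - 0.068 * (5.3188225 - 1)
eta_v = 0.7063

0.7063


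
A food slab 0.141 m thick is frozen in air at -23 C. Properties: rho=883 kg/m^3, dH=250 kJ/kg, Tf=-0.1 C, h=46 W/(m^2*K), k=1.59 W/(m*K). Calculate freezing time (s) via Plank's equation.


dT = -0.1 - (-23) = 22.9 K
term1 = a/(2h) = 0.141/(2*46) = 0.001532608696
term2 = a^2/(8k) = 0.141^2/(8*1.59) = 0.001562971698
t = rho*dH*1000/dT * (term1 + term2)
t = 883*250*1000/22.9 * (0.001532608696 + 0.001562971698)
t = 29841 s

29841


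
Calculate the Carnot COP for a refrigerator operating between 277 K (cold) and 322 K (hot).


dT = 322 - 277 = 45 K
COP_carnot = T_cold / dT = 277 / 45
COP_carnot = 6.156

6.156


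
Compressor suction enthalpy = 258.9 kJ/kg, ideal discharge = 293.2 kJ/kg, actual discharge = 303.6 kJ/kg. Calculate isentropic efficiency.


dh_ideal = 293.2 - 258.9 = 34.3 kJ/kg
dh_actual = 303.6 - 258.9 = 44.7 kJ/kg
eta_s = dh_ideal / dh_actual = 34.3 / 44.7
eta_s = 0.7673

0.7673


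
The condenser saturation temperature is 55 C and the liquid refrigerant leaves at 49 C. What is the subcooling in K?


Subcooling = T_cond - T_liquid
Subcooling = 55 - 49
Subcooling = 6 K

6
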